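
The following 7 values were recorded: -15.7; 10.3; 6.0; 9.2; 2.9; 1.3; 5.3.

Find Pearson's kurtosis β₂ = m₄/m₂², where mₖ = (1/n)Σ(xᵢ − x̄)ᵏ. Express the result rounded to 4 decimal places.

x̄ = 2.7571
Σ(xᵢ − x̄)² = 458.1971 ⇒ m₂ = 65.45673
Σ(xᵢ − x̄)⁴ = 121170.4354 ⇒ m₄ = 17310.06220
m₂² = 4284.58412
β₂ = m₄/m₂² = 17310.06220 / 4284.58412 ≈ 4.0401

4.0401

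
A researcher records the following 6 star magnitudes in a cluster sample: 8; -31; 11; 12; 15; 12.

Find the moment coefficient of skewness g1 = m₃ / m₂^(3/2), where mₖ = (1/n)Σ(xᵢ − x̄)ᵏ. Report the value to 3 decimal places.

-1.724

x̄ = (8 - 31 + 11 + 12 + 15 + 12) / 6 = 4.5000
deviations (xᵢ − x̄): 3.5000, -35.5000, 6.5000, 7.5000, 10.5000, 7.5000
Σ(xᵢ − x̄)² = 1537.5000 ⇒ m₂ = 1537.5000/6 = 256.25000
Σ(xᵢ − x̄)³ = -42420.0000 ⇒ m₃ = -42420.0000/6 = -7070.00000
m₂^(3/2) = 256.25000^(1.5) = 4102.00146
g1 = m₃ / m₂^(3/2) = -7070.00000 / 4102.00146 ≈ -1.724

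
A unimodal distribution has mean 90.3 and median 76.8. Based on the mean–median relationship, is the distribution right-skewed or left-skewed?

mean − median = 90.3 − 76.8 = 13.5
mean > median ⇒ the longer tail is on the right ⇒ right-skewed (positively skewed).

right-skewed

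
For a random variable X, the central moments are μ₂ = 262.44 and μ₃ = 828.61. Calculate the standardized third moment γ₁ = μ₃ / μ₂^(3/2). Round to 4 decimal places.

σ = √μ₂ = √262.44 = 16.20000
σ³ = μ₂^(3/2) = 4251.52800
γ₁ = μ₃/σ³ = 828.61 / 4251.52800 ≈ 0.1949

0.1949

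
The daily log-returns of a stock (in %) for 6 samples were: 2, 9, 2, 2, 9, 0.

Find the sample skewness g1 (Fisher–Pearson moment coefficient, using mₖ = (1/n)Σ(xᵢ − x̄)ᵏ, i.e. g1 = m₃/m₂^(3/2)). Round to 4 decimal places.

x̄ = (2 + 9 + 2 + 2 + 9 + 0) / 6 = 4.0000
deviations (xᵢ − x̄): -2.0000, 5.0000, -2.0000, -2.0000, 5.0000, -4.0000
Σ(xᵢ − x̄)² = 78.0000 ⇒ m₂ = 78.0000/6 = 13.00000
Σ(xᵢ − x̄)³ = 162.0000 ⇒ m₃ = 162.0000/6 = 27.00000
m₂^(3/2) = 13.00000^(1.5) = 46.87217
g1 = m₃ / m₂^(3/2) = 27.00000 / 46.87217 ≈ 0.5760

0.5760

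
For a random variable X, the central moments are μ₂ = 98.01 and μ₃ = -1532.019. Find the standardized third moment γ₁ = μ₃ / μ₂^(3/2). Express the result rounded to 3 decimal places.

σ = √μ₂ = √98.01 = 9.90000
σ³ = μ₂^(3/2) = 970.29900
γ₁ = μ₃/σ³ = -1532.019 / 970.29900 ≈ -1.579

-1.579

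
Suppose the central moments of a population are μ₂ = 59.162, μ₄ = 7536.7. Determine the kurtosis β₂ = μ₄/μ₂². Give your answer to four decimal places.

2.1533

μ₂² = 59.162² = 3500.14224
μ₄/μ₂² = 7536.7 / 3500.14224 = 2.15326
β₂ ≈ 2.1533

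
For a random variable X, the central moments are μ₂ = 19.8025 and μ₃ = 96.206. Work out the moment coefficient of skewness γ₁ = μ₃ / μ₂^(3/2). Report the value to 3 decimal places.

σ = √μ₂ = √19.8025 = 4.45000
σ³ = μ₂^(3/2) = 88.12113
γ₁ = μ₃/σ³ = 96.206 / 88.12113 ≈ 1.092

1.092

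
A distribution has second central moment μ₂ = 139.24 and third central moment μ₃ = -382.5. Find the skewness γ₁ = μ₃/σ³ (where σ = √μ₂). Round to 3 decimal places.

σ = √μ₂ = √139.24 = 11.80000
σ³ = μ₂^(3/2) = 1643.03200
γ₁ = μ₃/σ³ = -382.5 / 1643.03200 ≈ -0.233

-0.233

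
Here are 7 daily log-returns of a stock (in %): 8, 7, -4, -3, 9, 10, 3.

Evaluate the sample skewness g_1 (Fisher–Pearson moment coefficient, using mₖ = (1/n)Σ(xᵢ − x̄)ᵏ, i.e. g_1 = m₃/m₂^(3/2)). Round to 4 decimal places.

x̄ = (8 + 7 - 4 - 3 + 9 + 10 + 3) / 7 = 4.2857
deviations (xᵢ − x̄): 3.7143, 2.7143, -8.2857, -7.2857, 4.7143, 5.7143, -1.2857
Σ(xᵢ − x̄)² = 199.4286 ⇒ m₂ = 199.4286/7 = 28.48980
Σ(xᵢ − x̄)³ = -595.1020 ⇒ m₃ = -595.1020/7 = -85.01458
m₂^(3/2) = 28.48980^(1.5) = 152.06666
g_1 = m₃ / m₂^(3/2) = -85.01458 / 152.06666 ≈ -0.5591

-0.5591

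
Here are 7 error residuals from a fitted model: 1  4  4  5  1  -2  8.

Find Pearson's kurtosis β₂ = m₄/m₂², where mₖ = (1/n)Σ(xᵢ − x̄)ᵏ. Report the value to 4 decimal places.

2.2217

x̄ = 3.0000
Σ(xᵢ − x̄)² = 64.0000 ⇒ m₂ = 9.14286
Σ(xᵢ − x̄)⁴ = 1300.0000 ⇒ m₄ = 185.71429
m₂² = 83.59184
β₂ = m₄/m₂² = 185.71429 / 83.59184 ≈ 2.2217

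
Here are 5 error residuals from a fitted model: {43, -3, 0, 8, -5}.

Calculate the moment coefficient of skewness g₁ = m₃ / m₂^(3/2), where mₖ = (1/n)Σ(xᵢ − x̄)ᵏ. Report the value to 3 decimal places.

1.285

x̄ = (43 - 3 + 0 + 8 - 5) / 5 = 8.6000
deviations (xᵢ − x̄): 34.4000, -11.6000, -8.6000, -0.6000, -13.6000
Σ(xᵢ − x̄)² = 1577.2000 ⇒ m₂ = 1577.2000/5 = 315.44000
Σ(xᵢ − x̄)³ = 35994.9600 ⇒ m₃ = 35994.9600/5 = 7198.99200
m₂^(3/2) = 315.44000^(1.5) = 5602.41332
g₁ = m₃ / m₂^(3/2) = 7198.99200 / 5602.41332 ≈ 1.285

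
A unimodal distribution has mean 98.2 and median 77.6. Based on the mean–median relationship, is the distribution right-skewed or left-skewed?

right-skewed

mean − median = 98.2 − 77.6 = 20.6
mean > median ⇒ the longer tail is on the right ⇒ right-skewed (positively skewed).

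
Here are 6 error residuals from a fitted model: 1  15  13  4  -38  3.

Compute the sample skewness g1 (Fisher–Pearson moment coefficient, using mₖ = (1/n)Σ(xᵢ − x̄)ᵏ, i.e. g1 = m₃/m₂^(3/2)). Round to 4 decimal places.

-1.4418

x̄ = (1 + 15 + 13 + 4 - 38 + 3) / 6 = -0.3333
deviations (xᵢ − x̄): 1.3333, 15.3333, 13.3333, 4.3333, -37.6667, 3.3333
Σ(xᵢ − x̄)² = 1863.3333 ⇒ m₂ = 1863.3333/6 = 310.55556
Σ(xᵢ − x̄)³ = -47344.4444 ⇒ m₃ = -47344.4444/6 = -7890.74074
m₂^(3/2) = 310.55556^(1.5) = 5472.79215
g1 = m₃ / m₂^(3/2) = -7890.74074 / 5472.79215 ≈ -1.4418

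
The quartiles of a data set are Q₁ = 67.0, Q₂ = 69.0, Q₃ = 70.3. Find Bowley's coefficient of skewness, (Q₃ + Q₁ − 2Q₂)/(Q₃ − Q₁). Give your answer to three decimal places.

numerator: Q₃ + Q₁ − 2Q₂ = 70.3 + 67.0 − 2×69.0 = -0.7000
denominator: Q₃ − Q₁ = 70.3 − 67.0 = 3.3000
Bowley skewness = -0.7000 / 3.3000 ≈ -0.212

-0.212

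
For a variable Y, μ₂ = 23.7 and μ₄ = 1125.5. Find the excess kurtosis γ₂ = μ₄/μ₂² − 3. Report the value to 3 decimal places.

μ₂² = 23.7² = 561.69000
μ₄/μ₂² = 1125.5 / 561.69000 = 2.00377
γ₂ = 2.00377 − 3 ≈ -0.996

-0.996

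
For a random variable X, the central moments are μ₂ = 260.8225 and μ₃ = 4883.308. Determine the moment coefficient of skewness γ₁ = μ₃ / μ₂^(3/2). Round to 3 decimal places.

1.159

σ = √μ₂ = √260.8225 = 16.15000
σ³ = μ₂^(3/2) = 4212.28338
γ₁ = μ₃/σ³ = 4883.308 / 4212.28338 ≈ 1.159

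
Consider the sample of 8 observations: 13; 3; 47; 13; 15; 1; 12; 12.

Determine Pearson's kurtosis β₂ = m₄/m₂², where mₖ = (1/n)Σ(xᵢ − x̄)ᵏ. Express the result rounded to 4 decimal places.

x̄ = 14.5000
Σ(xᵢ − x̄)² = 1388.0000 ⇒ m₂ = 173.50000
Σ(xᵢ − x̄)⁴ = 1166457.5000 ⇒ m₄ = 145807.18750
m₂² = 30102.25000
β₂ = m₄/m₂² = 145807.18750 / 30102.25000 ≈ 4.8437

4.8437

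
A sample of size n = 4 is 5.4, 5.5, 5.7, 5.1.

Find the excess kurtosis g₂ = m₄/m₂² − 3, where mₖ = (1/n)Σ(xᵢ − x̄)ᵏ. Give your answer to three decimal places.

x̄ = 5.4250
Σ(xᵢ − x̄)² = 0.1875 ⇒ m₂ = 0.04688
Σ(xᵢ − x̄)⁴ = 0.0169 ⇒ m₄ = 0.00423
m₂² = 0.00220
g₂ = m₄/m₂² − 3 = 1.92373 − 3 ≈ -1.076

-1.076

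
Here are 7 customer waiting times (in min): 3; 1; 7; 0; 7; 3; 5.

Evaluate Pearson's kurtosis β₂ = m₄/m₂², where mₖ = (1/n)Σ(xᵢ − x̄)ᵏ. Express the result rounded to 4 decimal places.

1.6314

x̄ = 3.7143
Σ(xᵢ − x̄)² = 45.4286 ⇒ m₂ = 6.48980
Σ(xᵢ − x̄)⁴ = 480.9621 ⇒ m₄ = 68.70887
m₂² = 42.11745
β₂ = m₄/m₂² = 68.70887 / 42.11745 ≈ 1.6314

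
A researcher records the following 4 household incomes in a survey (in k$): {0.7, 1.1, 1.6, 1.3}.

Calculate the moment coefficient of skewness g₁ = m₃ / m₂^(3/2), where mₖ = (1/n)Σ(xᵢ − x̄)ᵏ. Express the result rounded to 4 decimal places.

-0.2066

x̄ = (0.7 + 1.1 + 1.6 + 1.3) / 4 = 1.1750
deviations (xᵢ − x̄): -0.4750, -0.0750, 0.4250, 0.1250
Σ(xᵢ − x̄)² = 0.4275 ⇒ m₂ = 0.4275/4 = 0.10688
Σ(xᵢ − x̄)³ = -0.0289 ⇒ m₃ = -0.0289/4 = -0.00722
m₂^(3/2) = 0.10688^(1.5) = 0.03494
g₁ = m₃ / m₂^(3/2) = -0.00722 / 0.03494 ≈ -0.2066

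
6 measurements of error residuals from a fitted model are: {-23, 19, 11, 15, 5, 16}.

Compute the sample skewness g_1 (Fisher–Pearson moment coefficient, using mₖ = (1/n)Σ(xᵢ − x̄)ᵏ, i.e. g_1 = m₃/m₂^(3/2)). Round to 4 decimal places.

x̄ = (-23 + 19 + 11 + 15 + 5 + 16) / 6 = 7.1667
deviations (xᵢ − x̄): -30.1667, 11.8333, 3.8333, 7.8333, -2.1667, 8.8333
Σ(xᵢ − x̄)² = 1208.8333 ⇒ m₂ = 1208.8333/6 = 201.47222
Σ(xᵢ − x̄)³ = -24579.4444 ⇒ m₃ = -24579.4444/6 = -4096.57407
m₂^(3/2) = 201.47222^(1.5) = 2859.71508
g_1 = m₃ / m₂^(3/2) = -4096.57407 / 2859.71508 ≈ -1.4325

-1.4325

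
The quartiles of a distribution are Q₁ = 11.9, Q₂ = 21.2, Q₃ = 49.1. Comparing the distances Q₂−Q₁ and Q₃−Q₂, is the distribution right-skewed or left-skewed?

right-skewed

Q₂ − Q₁ = 9.3;  Q₃ − Q₂ = 27.9
Q₃ − Q₂ > Q₂ − Q₁ ⇒ the upper half is more spread out ⇒ right-skewed.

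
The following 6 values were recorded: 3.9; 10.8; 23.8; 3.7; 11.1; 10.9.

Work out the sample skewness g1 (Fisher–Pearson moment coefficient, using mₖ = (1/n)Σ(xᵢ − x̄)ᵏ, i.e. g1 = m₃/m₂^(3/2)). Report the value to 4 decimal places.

x̄ = (3.9 + 10.8 + 23.8 + 3.7 + 11.1 + 10.9) / 6 = 10.7000
deviations (xᵢ − x̄): -6.8000, 0.1000, 13.1000, -7.0000, 0.4000, 0.2000
Σ(xᵢ − x̄)² = 267.0600 ⇒ m₂ = 267.0600/6 = 44.51000
Σ(xᵢ − x̄)³ = 1590.7320 ⇒ m₃ = 1590.7320/6 = 265.12200
m₂^(3/2) = 44.51000^(1.5) = 296.95209
g1 = m₃ / m₂^(3/2) = 265.12200 / 296.95209 ≈ 0.8928

0.8928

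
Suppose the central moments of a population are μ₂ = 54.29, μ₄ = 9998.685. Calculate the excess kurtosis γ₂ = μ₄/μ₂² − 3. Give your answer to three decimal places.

μ₂² = 54.29² = 2947.40410
μ₄/μ₂² = 9998.685 / 2947.40410 = 3.39237
γ₂ = 3.39237 − 3 ≈ 0.392

0.392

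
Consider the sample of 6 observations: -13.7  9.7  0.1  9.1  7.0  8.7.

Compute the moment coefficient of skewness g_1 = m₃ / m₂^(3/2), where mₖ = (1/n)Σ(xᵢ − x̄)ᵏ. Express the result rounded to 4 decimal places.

-1.2996

x̄ = (-13.7 + 9.7 + 0.1 + 9.1 + 7.0 + 8.7) / 6 = 3.4833
deviations (xᵢ − x̄): -17.1833, 6.2167, -3.3833, 5.6167, 3.5167, 5.2167
Σ(xᵢ − x̄)² = 416.4883 ⇒ m₂ = 416.4883/6 = 69.41472
Σ(xᵢ − x̄)³ = -4509.5006 ⇒ m₃ = -4509.5006/6 = -751.58343
m₂^(3/2) = 69.41472^(1.5) = 578.33222
g_1 = m₃ / m₂^(3/2) = -751.58343 / 578.33222 ≈ -1.2996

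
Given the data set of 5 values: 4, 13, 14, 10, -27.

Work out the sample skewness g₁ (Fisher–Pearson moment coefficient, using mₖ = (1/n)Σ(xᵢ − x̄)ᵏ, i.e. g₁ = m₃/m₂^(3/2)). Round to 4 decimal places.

-1.3185

x̄ = (4 + 13 + 14 + 10 - 27) / 5 = 2.8000
deviations (xᵢ − x̄): 1.2000, 10.2000, 11.2000, 7.2000, -29.8000
Σ(xᵢ − x̄)² = 1170.8000 ⇒ m₂ = 1170.8000/5 = 234.16000
Σ(xᵢ − x̄)³ = -23622.4800 ⇒ m₃ = -23622.4800/5 = -4724.49600
m₂^(3/2) = 234.16000^(1.5) = 3583.18362
g₁ = m₃ / m₂^(3/2) = -4724.49600 / 3583.18362 ≈ -1.3185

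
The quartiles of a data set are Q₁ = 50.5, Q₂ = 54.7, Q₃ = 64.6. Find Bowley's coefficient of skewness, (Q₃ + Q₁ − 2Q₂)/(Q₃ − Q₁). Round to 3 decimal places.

numerator: Q₃ + Q₁ − 2Q₂ = 64.6 + 50.5 − 2×54.7 = 5.7000
denominator: Q₃ − Q₁ = 64.6 − 50.5 = 14.1000
Bowley skewness = 5.7000 / 14.1000 ≈ 0.404

0.404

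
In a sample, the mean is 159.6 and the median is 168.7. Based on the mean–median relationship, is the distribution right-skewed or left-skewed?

left-skewed

mean − median = 159.6 − 168.7 = -9.1
mean < median ⇒ the longer tail is on the left ⇒ left-skewed (negatively skewed).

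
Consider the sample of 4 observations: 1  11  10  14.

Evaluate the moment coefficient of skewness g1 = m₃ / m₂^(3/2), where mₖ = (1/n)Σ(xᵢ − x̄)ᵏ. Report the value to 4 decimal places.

-0.8295

x̄ = (1 + 11 + 10 + 14) / 4 = 9.0000
deviations (xᵢ − x̄): -8.0000, 2.0000, 1.0000, 5.0000
Σ(xᵢ − x̄)² = 94.0000 ⇒ m₂ = 94.0000/4 = 23.50000
Σ(xᵢ − x̄)³ = -378.0000 ⇒ m₃ = -378.0000/4 = -94.50000
m₂^(3/2) = 23.50000^(1.5) = 113.92048
g1 = m₃ / m₂^(3/2) = -94.50000 / 113.92048 ≈ -0.8295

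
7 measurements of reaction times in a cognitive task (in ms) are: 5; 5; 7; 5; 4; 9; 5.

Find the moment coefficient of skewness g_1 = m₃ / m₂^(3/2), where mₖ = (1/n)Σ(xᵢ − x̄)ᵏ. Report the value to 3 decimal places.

1.131

x̄ = (5 + 5 + 7 + 5 + 4 + 9 + 5) / 7 = 5.7143
deviations (xᵢ − x̄): -0.7143, -0.7143, 1.2857, -0.7143, -1.7143, 3.2857, -0.7143
Σ(xᵢ − x̄)² = 17.4286 ⇒ m₂ = 17.4286/7 = 2.48980
Σ(xᵢ − x̄)³ = 31.1020 ⇒ m₃ = 31.1020/7 = 4.44315
m₂^(3/2) = 2.48980^(1.5) = 3.92867
g_1 = m₃ / m₂^(3/2) = 4.44315 / 3.92867 ≈ 1.131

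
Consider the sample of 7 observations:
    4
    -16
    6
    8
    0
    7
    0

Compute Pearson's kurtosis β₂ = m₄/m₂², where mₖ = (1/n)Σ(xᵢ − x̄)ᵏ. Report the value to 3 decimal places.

3.881

x̄ = 1.2857
Σ(xᵢ − x̄)² = 409.4286 ⇒ m₂ = 58.48980
Σ(xᵢ − x̄)⁴ = 92931.2478 ⇒ m₄ = 13275.89254
m₂² = 3421.05623
β₂ = m₄/m₂² = 13275.89254 / 3421.05623 ≈ 3.881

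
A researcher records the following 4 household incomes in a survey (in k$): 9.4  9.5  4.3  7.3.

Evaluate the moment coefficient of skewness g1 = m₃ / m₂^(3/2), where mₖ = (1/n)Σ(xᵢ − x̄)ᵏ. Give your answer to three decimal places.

-0.654

x̄ = (9.4 + 9.5 + 4.3 + 7.3) / 4 = 7.6250
deviations (xᵢ − x̄): 1.7750, 1.8750, -3.3250, -0.3250
Σ(xᵢ − x̄)² = 17.8275 ⇒ m₂ = 17.8275/4 = 4.45688
Σ(xᵢ − x̄)³ = -24.6101 ⇒ m₃ = -24.6101/4 = -6.15253
m₂^(3/2) = 4.45688^(1.5) = 9.40905
g1 = m₃ / m₂^(3/2) = -6.15253 / 9.40905 ≈ -0.654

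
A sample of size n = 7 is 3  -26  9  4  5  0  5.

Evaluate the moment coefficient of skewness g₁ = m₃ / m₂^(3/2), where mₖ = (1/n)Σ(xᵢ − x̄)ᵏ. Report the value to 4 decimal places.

-1.8197

x̄ = (3 - 26 + 9 + 4 + 5 + 0 + 5) / 7 = 0.0000
deviations (xᵢ − x̄): 3.0000, -26.0000, 9.0000, 4.0000, 5.0000, 0.0000, 5.0000
Σ(xᵢ − x̄)² = 832.0000 ⇒ m₂ = 832.0000/7 = 118.85714
Σ(xᵢ − x̄)³ = -16506.0000 ⇒ m₃ = -16506.0000/7 = -2358.00000
m₂^(3/2) = 118.85714^(1.5) = 1295.79986
g₁ = m₃ / m₂^(3/2) = -2358.00000 / 1295.79986 ≈ -1.8197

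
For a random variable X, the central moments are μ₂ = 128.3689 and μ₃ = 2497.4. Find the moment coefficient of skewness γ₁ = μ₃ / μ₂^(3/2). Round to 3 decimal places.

1.717

σ = √μ₂ = √128.3689 = 11.33000
σ³ = μ₂^(3/2) = 1454.41964
γ₁ = μ₃/σ³ = 2497.4 / 1454.41964 ≈ 1.717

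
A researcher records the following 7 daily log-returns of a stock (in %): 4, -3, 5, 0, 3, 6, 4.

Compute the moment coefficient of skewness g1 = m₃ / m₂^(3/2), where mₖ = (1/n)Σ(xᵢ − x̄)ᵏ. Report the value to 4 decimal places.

x̄ = (4 - 3 + 5 + 0 + 3 + 6 + 4) / 7 = 2.7143
deviations (xᵢ − x̄): 1.2857, -5.7143, 2.2857, -2.7143, 0.2857, 3.2857, 1.2857
Σ(xᵢ − x̄)² = 59.4286 ⇒ m₂ = 59.4286/7 = 8.48980
Σ(xᵢ − x̄)³ = -154.8980 ⇒ m₃ = -154.8980/7 = -22.12828
m₂^(3/2) = 8.48980^(1.5) = 24.73693
g1 = m₃ / m₂^(3/2) = -22.12828 / 24.73693 ≈ -0.8945

-0.8945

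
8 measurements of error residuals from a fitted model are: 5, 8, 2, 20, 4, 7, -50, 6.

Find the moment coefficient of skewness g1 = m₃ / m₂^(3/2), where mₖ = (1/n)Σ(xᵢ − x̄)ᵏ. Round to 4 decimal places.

x̄ = (5 + 8 + 2 + 20 + 4 + 7 - 50 + 6) / 8 = 0.2500
deviations (xᵢ − x̄): 4.7500, 7.7500, 1.7500, 19.7500, 3.7500, 6.7500, -50.2500, 5.7500
Σ(xᵢ − x̄)² = 3093.5000 ⇒ m₂ = 3093.5000/8 = 386.68750
Σ(xᵢ − x̄)³ = -118052.2500 ⇒ m₃ = -118052.2500/8 = -14756.53125
m₂^(3/2) = 386.68750^(1.5) = 7603.96659
g1 = m₃ / m₂^(3/2) = -14756.53125 / 7603.96659 ≈ -1.9406

-1.9406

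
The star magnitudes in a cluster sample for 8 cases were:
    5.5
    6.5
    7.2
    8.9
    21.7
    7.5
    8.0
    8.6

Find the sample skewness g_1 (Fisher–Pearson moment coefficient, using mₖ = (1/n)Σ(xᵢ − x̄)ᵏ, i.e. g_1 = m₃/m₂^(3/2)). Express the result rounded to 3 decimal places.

2.059

x̄ = (5.5 + 6.5 + 7.2 + 8.9 + 21.7 + 7.5 + 8.0 + 8.6) / 8 = 9.2375
deviations (xᵢ − x̄): -3.7375, -2.7375, -2.0375, -0.3375, 12.4625, -1.7375, -1.2375, -0.6375
Σ(xᵢ − x̄)² = 185.9988 ⇒ m₂ = 185.9988/8 = 23.24984
Σ(xᵢ − x̄)³ = 1846.9797 ⇒ m₃ = 1846.9797/8 = 230.87246
m₂^(3/2) = 23.24984^(1.5) = 112.10631
g_1 = m₃ / m₂^(3/2) = 230.87246 / 112.10631 ≈ 2.059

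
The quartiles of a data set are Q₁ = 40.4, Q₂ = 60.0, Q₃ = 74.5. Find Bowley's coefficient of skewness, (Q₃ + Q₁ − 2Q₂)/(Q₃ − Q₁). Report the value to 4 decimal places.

-0.1496

numerator: Q₃ + Q₁ − 2Q₂ = 74.5 + 40.4 − 2×60.0 = -5.1000
denominator: Q₃ − Q₁ = 74.5 − 40.4 = 34.1000
Bowley skewness = -5.1000 / 34.1000 ≈ -0.1496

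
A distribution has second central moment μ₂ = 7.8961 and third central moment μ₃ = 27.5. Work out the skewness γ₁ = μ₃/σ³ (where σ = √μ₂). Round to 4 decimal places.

σ = √μ₂ = √7.8961 = 2.81000
σ³ = μ₂^(3/2) = 22.18804
γ₁ = μ₃/σ³ = 27.5 / 22.18804 ≈ 1.2394

1.2394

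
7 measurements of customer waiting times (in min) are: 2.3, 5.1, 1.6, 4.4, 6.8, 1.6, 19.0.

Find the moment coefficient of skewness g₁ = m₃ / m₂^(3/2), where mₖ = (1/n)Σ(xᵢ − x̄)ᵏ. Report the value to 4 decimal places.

1.6341

x̄ = (2.3 + 5.1 + 1.6 + 4.4 + 6.8 + 1.6 + 19.0) / 7 = 5.8286
deviations (xᵢ − x̄): -3.5286, -0.7286, -4.2286, -1.4286, 0.9714, -4.2286, 13.1714
Σ(xᵢ − x̄)² = 225.2143 ⇒ m₂ = 225.2143/7 = 32.17347
Σ(xᵢ − x̄)³ = 2087.5258 ⇒ m₃ = 2087.5258/7 = 298.21797
m₂^(3/2) = 32.17347^(1.5) = 182.49327
g₁ = m₃ / m₂^(3/2) = 298.21797 / 182.49327 ≈ 1.6341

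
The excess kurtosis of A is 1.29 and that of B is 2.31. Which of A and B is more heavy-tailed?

B

Higher excess kurtosis ⇒ heavier tails relative to the normal distribution.
1.29 vs 2.31: the larger is 2.31, so B has heavier tails.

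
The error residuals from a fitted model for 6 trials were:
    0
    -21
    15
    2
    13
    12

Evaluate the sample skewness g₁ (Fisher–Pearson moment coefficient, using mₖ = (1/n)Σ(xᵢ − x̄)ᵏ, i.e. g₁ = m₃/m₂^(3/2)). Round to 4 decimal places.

-1.0502

x̄ = (0 - 21 + 15 + 2 + 13 + 12) / 6 = 3.5000
deviations (xᵢ − x̄): -3.5000, -24.5000, 11.5000, -1.5000, 9.5000, 8.5000
Σ(xᵢ − x̄)² = 909.5000 ⇒ m₂ = 909.5000/6 = 151.58333
Σ(xᵢ − x̄)³ = -11760.0000 ⇒ m₃ = -11760.0000/6 = -1960.00000
m₂^(3/2) = 151.58333^(1.5) = 1866.28162
g₁ = m₃ / m₂^(3/2) = -1960.00000 / 1866.28162 ≈ -1.0502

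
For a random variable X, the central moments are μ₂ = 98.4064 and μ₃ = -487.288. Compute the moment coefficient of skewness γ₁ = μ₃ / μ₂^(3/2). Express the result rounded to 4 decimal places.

σ = √μ₂ = √98.4064 = 9.92000
σ³ = μ₂^(3/2) = 976.19149
γ₁ = μ₃/σ³ = -487.288 / 976.19149 ≈ -0.4992

-0.4992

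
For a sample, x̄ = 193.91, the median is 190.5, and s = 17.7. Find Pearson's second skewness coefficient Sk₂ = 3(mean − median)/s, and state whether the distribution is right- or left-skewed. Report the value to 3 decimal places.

Sk₂ = 3(193.91 − 190.5) / 17.7 = 3 × 3.4100 / 17.7
    = 10.2300 / 17.7 ≈ 0.578
Sk₂ > 0 ⇒ mean > median ⇒ right-skewed (positive skew).

0.578, right-skewed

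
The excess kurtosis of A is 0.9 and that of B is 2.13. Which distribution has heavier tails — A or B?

Higher excess kurtosis ⇒ heavier tails relative to the normal distribution.
0.9 vs 2.13: the larger is 2.13, so B has heavier tails.

B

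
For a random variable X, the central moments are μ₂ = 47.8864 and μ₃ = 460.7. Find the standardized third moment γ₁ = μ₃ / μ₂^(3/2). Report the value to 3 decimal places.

σ = √μ₂ = √47.8864 = 6.92000
σ³ = μ₂^(3/2) = 331.37389
γ₁ = μ₃/σ³ = 460.7 / 331.37389 ≈ 1.390

1.390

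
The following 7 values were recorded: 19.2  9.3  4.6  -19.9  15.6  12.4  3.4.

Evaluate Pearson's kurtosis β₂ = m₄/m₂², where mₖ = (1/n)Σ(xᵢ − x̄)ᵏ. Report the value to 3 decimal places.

x̄ = 6.3714
Σ(xᵢ − x̄)² = 996.8143 ⇒ m₂ = 142.40204
Σ(xᵢ − x̄)⁴ = 512179.0051 ⇒ m₄ = 73168.42930
m₂² = 20278.34123
β₂ = m₄/m₂² = 73168.42930 / 20278.34123 ≈ 3.608

3.608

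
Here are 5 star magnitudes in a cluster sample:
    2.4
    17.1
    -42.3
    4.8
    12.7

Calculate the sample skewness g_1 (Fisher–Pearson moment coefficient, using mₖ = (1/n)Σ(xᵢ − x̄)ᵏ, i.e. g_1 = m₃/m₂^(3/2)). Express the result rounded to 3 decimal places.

x̄ = (2.4 + 17.1 - 42.3 + 4.8 + 12.7) / 5 = -1.0600
deviations (xᵢ − x̄): 3.4600, 18.1600, -41.2400, 5.8600, 13.7600
Σ(xᵢ − x̄)² = 2266.1720 ⇒ m₂ = 2266.1720/5 = 453.23440
Σ(xᵢ − x̄)³ = -61301.5750 ⇒ m₃ = -61301.5750/5 = -12260.31499
m₂^(3/2) = 453.23440^(1.5) = 9649.04424
g_1 = m₃ / m₂^(3/2) = -12260.31499 / 9649.04424 ≈ -1.271

-1.271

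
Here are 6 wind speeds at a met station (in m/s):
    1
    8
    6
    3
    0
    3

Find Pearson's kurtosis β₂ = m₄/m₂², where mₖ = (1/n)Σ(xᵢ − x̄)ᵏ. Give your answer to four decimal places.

1.8501

x̄ = 3.5000
Σ(xᵢ − x̄)² = 45.5000 ⇒ m₂ = 7.58333
Σ(xᵢ − x̄)⁴ = 638.3750 ⇒ m₄ = 106.39583
m₂² = 57.50694
β₂ = m₄/m₂² = 106.39583 / 57.50694 ≈ 1.8501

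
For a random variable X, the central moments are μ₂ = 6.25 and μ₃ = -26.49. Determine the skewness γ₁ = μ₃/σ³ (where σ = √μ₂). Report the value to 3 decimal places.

-1.695

σ = √μ₂ = √6.25 = 2.50000
σ³ = μ₂^(3/2) = 15.62500
γ₁ = μ₃/σ³ = -26.49 / 15.62500 ≈ -1.695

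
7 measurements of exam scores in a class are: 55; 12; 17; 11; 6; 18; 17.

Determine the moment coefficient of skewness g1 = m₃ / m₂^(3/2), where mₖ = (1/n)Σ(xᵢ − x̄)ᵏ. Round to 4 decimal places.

x̄ = (55 + 12 + 17 + 11 + 6 + 18 + 17) / 7 = 19.4286
deviations (xᵢ − x̄): 35.5714, -7.4286, -2.4286, -8.4286, -13.4286, -1.4286, -2.4286
Σ(xᵢ − x̄)² = 1585.7143 ⇒ m₂ = 1585.7143/7 = 226.53061
Σ(xᵢ − x̄)³ = 41547.6735 ⇒ m₃ = 41547.6735/7 = 5935.38192
m₂^(3/2) = 226.53061^(1.5) = 3409.49728
g1 = m₃ / m₂^(3/2) = 5935.38192 / 3409.49728 ≈ 1.7408

1.7408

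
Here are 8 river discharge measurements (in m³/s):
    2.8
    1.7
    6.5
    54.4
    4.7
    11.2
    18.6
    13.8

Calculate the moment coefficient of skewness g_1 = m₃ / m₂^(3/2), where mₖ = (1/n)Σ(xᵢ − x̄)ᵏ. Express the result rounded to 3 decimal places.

1.794

x̄ = (2.8 + 1.7 + 6.5 + 54.4 + 4.7 + 11.2 + 18.6 + 13.8) / 8 = 14.2125
deviations (xᵢ − x̄): -11.4125, -12.5125, -7.7125, 40.1875, -9.5125, -3.0125, 4.3875, -0.4125
Σ(xᵢ − x̄)² = 2080.3088 ⇒ m₂ = 2080.3088/8 = 260.03859
Σ(xᵢ − x̄)³ = 60196.3394 ⇒ m₃ = 60196.3394/8 = 7524.54243
m₂^(3/2) = 260.03859^(1.5) = 4193.30752
g_1 = m₃ / m₂^(3/2) = 7524.54243 / 4193.30752 ≈ 1.794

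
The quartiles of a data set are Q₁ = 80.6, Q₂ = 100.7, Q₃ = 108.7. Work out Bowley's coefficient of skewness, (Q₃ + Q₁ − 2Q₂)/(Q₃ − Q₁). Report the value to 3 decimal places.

numerator: Q₃ + Q₁ − 2Q₂ = 108.7 + 80.6 − 2×100.7 = -12.1000
denominator: Q₃ − Q₁ = 108.7 − 80.6 = 28.1000
Bowley skewness = -12.1000 / 28.1000 ≈ -0.431

-0.431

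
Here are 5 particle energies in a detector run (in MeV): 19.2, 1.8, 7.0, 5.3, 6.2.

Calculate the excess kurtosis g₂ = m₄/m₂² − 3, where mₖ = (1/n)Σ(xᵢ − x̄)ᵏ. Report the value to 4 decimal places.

x̄ = 7.9000
Σ(xᵢ − x̄)² = 175.3600 ⇒ m₂ = 35.07200
Σ(xᵢ − x̄)⁴ = 17744.0260 ⇒ m₄ = 3548.80520
m₂² = 1230.04518
g₂ = m₄/m₂² − 3 = 2.88510 − 3 ≈ -0.1149

-0.1149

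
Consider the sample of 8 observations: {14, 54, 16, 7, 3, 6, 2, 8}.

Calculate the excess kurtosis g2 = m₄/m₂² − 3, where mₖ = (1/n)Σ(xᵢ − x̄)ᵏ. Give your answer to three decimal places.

x̄ = 13.7500
Σ(xᵢ − x̄)² = 2017.5000 ⇒ m₂ = 252.18750
Σ(xᵢ − x̄)⁴ = 2663820.6563 ⇒ m₄ = 332977.58203
m₂² = 63598.53516
g2 = m₄/m₂² − 3 = 5.23562 − 3 ≈ 2.236

2.236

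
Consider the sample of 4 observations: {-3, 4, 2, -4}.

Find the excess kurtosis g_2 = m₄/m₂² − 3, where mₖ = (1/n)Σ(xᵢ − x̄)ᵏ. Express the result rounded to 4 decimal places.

-1.7879

x̄ = -0.2500
Σ(xᵢ − x̄)² = 44.7500 ⇒ m₂ = 11.18750
Σ(xᵢ − x̄)⁴ = 606.8281 ⇒ m₄ = 151.70703
m₂² = 125.16016
g_2 = m₄/m₂² − 3 = 1.21210 − 3 ≈ -1.7879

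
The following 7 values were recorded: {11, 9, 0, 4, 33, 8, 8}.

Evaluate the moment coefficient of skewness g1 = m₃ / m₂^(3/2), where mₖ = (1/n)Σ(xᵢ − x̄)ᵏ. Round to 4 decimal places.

x̄ = (11 + 9 + 0 + 4 + 33 + 8 + 8) / 7 = 10.4286
deviations (xᵢ − x̄): 0.5714, -1.4286, -10.4286, -6.4286, 22.5714, -2.4286, -2.4286
Σ(xᵢ − x̄)² = 673.7143 ⇒ m₂ = 673.7143/7 = 96.24490
Σ(xᵢ − x̄)³ = 10068.2449 ⇒ m₃ = 10068.2449/7 = 1438.32070
m₂^(3/2) = 96.24490^(1.5) = 944.20561
g1 = m₃ / m₂^(3/2) = 1438.32070 / 944.20561 ≈ 1.5233

1.5233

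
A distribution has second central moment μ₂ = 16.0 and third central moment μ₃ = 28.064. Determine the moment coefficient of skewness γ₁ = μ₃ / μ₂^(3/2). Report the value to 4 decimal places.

σ = √μ₂ = √16.0 = 4.00000
σ³ = μ₂^(3/2) = 64.00000
γ₁ = μ₃/σ³ = 28.064 / 64.00000 ≈ 0.4385

0.4385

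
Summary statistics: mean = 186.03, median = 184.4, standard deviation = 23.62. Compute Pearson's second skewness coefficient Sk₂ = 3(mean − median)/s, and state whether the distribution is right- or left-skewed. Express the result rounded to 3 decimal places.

Sk₂ = 3(186.03 − 184.4) / 23.62 = 3 × 1.6300 / 23.62
    = 4.8900 / 23.62 ≈ 0.207
Sk₂ > 0 ⇒ mean > median ⇒ right-skewed (positive skew).

0.207, right-skewed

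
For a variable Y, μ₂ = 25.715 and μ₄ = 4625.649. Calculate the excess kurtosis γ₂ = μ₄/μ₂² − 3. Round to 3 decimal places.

μ₂² = 25.715² = 661.26123
μ₄/μ₂² = 4625.649 / 661.26123 = 6.99519
γ₂ = 6.99519 − 3 ≈ 3.995

3.995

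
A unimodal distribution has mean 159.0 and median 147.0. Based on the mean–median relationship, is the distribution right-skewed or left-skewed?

right-skewed

mean − median = 159.0 − 147.0 = 12.0
mean > median ⇒ the longer tail is on the right ⇒ right-skewed (positively skewed).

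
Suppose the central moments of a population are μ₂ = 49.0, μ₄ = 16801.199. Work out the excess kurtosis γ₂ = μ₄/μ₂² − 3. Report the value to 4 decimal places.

μ₂² = 49.0² = 2401.00000
μ₄/μ₂² = 16801.199 / 2401.00000 = 6.99758
γ₂ = 6.99758 − 3 ≈ 3.9976

3.9976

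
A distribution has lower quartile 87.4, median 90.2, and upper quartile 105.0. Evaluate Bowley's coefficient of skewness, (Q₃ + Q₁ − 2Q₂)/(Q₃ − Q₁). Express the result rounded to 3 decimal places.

numerator: Q₃ + Q₁ − 2Q₂ = 105.0 + 87.4 − 2×90.2 = 12.0000
denominator: Q₃ − Q₁ = 105.0 − 87.4 = 17.6000
Bowley skewness = 12.0000 / 17.6000 ≈ 0.682

0.682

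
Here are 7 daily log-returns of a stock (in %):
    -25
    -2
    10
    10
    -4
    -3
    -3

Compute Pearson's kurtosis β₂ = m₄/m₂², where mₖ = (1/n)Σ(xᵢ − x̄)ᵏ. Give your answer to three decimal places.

x̄ = -2.4286
Σ(xᵢ − x̄)² = 821.7143 ⇒ m₂ = 117.38776
Σ(xᵢ − x̄)⁴ = 307286.9854 ⇒ m₄ = 43898.14077
m₂² = 13779.88505
β₂ = m₄/m₂² = 43898.14077 / 13779.88505 ≈ 3.186

3.186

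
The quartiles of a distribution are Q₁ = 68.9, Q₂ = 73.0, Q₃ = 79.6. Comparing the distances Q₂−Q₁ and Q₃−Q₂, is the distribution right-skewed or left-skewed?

right-skewed

Q₂ − Q₁ = 4.1;  Q₃ − Q₂ = 6.6
Q₃ − Q₂ > Q₂ − Q₁ ⇒ the upper half is more spread out ⇒ right-skewed.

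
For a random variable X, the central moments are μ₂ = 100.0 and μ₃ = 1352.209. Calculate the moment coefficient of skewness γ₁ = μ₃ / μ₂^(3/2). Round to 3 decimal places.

1.352

σ = √μ₂ = √100.0 = 10.00000
σ³ = μ₂^(3/2) = 1000.00000
γ₁ = μ₃/σ³ = 1352.209 / 1000.00000 ≈ 1.352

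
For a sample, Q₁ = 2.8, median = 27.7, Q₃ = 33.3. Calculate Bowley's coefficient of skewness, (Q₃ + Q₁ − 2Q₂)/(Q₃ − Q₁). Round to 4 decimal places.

numerator: Q₃ + Q₁ − 2Q₂ = 33.3 + 2.8 − 2×27.7 = -19.3000
denominator: Q₃ − Q₁ = 33.3 − 2.8 = 30.5000
Bowley skewness = -19.3000 / 30.5000 ≈ -0.6328

-0.6328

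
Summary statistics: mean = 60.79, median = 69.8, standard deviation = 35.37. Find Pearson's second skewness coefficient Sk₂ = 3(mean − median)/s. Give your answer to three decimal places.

-0.764

Sk₂ = 3(60.79 − 69.8) / 35.37 = 3 × -9.0100 / 35.37
    = -27.0300 / 35.37 ≈ -0.764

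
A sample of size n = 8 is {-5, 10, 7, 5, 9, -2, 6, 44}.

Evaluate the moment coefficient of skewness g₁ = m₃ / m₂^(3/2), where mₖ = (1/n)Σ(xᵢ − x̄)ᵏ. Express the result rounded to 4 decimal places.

1.7036

x̄ = (-5 + 10 + 7 + 5 + 9 - 2 + 6 + 44) / 8 = 9.2500
deviations (xᵢ − x̄): -14.2500, 0.7500, -2.2500, -4.2500, -0.2500, -11.2500, -3.2500, 34.7500
Σ(xᵢ − x̄)² = 1571.5000 ⇒ m₂ = 1571.5000/8 = 196.43750
Σ(xᵢ − x̄)³ = 37523.2500 ⇒ m₃ = 37523.2500/8 = 4690.40625
m₂^(3/2) = 196.43750^(1.5) = 2753.19263
g₁ = m₃ / m₂^(3/2) = 4690.40625 / 2753.19263 ≈ 1.7036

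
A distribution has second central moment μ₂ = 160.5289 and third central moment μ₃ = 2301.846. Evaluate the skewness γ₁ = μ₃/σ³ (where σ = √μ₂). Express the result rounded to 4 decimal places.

σ = √μ₂ = √160.5289 = 12.67000
σ³ = μ₂^(3/2) = 2033.90116
γ₁ = μ₃/σ³ = 2301.846 / 2033.90116 ≈ 1.1317

1.1317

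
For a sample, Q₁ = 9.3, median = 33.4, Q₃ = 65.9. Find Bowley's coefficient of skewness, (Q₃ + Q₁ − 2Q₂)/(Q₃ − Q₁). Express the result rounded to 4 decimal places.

numerator: Q₃ + Q₁ − 2Q₂ = 65.9 + 9.3 − 2×33.4 = 8.4000
denominator: Q₃ − Q₁ = 65.9 − 9.3 = 56.6000
Bowley skewness = 8.4000 / 56.6000 ≈ 0.1484

0.1484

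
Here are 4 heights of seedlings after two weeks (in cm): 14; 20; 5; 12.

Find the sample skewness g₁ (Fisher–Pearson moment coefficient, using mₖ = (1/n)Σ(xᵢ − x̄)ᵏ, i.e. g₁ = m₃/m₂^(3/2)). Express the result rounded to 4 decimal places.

-0.1348

x̄ = (14 + 20 + 5 + 12) / 4 = 12.7500
deviations (xᵢ − x̄): 1.2500, 7.2500, -7.7500, -0.7500
Σ(xᵢ − x̄)² = 114.7500 ⇒ m₂ = 114.7500/4 = 28.68750
Σ(xᵢ − x̄)³ = -82.8750 ⇒ m₃ = -82.8750/4 = -20.71875
m₂^(3/2) = 28.68750^(1.5) = 153.65230
g₁ = m₃ / m₂^(3/2) = -20.71875 / 153.65230 ≈ -0.1348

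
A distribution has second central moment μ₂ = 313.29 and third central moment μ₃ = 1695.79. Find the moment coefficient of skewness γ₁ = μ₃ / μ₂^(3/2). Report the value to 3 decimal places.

0.306

σ = √μ₂ = √313.29 = 17.70000
σ³ = μ₂^(3/2) = 5545.23300
γ₁ = μ₃/σ³ = 1695.79 / 5545.23300 ≈ 0.306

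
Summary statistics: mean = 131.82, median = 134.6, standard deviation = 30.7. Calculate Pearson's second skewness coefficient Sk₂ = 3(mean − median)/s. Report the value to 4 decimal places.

-0.2717

Sk₂ = 3(131.82 − 134.6) / 30.7 = 3 × -2.7800 / 30.7
    = -8.3400 / 30.7 ≈ -0.2717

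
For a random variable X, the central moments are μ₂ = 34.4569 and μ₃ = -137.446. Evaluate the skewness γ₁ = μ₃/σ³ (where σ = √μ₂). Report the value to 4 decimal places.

-0.6795

σ = √μ₂ = √34.4569 = 5.87000
σ³ = μ₂^(3/2) = 202.26200
γ₁ = μ₃/σ³ = -137.446 / 202.26200 ≈ -0.6795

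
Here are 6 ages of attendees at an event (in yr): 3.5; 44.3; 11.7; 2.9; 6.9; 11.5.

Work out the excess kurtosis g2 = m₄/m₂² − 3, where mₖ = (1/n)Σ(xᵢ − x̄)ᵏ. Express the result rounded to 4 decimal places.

x̄ = 13.4667
Σ(xᵢ − x̄)² = 1211.7933 ⇒ m₂ = 201.96556
Σ(xᵢ − x̄)⁴ = 928038.1048 ⇒ m₄ = 154673.01746
m₂² = 40790.08563
g2 = m₄/m₂² − 3 = 3.79193 − 3 ≈ 0.7919

0.7919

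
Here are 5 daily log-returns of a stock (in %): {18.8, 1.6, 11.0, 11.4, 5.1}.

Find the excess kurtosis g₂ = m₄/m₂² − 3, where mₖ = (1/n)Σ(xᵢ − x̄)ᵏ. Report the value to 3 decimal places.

-1.070

x̄ = 9.5800
Σ(xᵢ − x̄)² = 174.0880 ⇒ m₂ = 34.81760
Σ(xᵢ − x̄)⁴ = 11699.4802 ⇒ m₄ = 2339.89605
m₂² = 1212.26527
g₂ = m₄/m₂² − 3 = 1.93018 − 3 ≈ -1.070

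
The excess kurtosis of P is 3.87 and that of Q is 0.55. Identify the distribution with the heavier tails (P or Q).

P

Higher excess kurtosis ⇒ heavier tails relative to the normal distribution.
3.87 vs 0.55: the larger is 3.87, so P has heavier tails.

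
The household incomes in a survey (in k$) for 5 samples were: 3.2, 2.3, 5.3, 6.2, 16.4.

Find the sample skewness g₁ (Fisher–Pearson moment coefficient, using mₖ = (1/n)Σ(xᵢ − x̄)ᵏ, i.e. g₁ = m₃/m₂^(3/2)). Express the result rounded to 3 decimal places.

x̄ = (3.2 + 2.3 + 5.3 + 6.2 + 16.4) / 5 = 6.6800
deviations (xᵢ − x̄): -3.4800, -4.3800, -1.3800, -0.4800, 9.7200
Σ(xᵢ − x̄)² = 127.9080 ⇒ m₂ = 127.9080/5 = 25.58160
Σ(xᵢ − x̄)³ = 789.4195 ⇒ m₃ = 789.4195/5 = 157.88390
m₂^(3/2) = 25.58160^(1.5) = 129.38727
g₁ = m₃ / m₂^(3/2) = 157.88390 / 129.38727 ≈ 1.220

1.220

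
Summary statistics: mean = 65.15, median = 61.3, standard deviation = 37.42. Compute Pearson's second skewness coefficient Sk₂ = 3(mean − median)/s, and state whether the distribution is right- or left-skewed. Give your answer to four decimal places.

0.3087, right-skewed

Sk₂ = 3(65.15 − 61.3) / 37.42 = 3 × 3.8500 / 37.42
    = 11.5500 / 37.42 ≈ 0.3087
Sk₂ > 0 ⇒ mean > median ⇒ right-skewed (positive skew).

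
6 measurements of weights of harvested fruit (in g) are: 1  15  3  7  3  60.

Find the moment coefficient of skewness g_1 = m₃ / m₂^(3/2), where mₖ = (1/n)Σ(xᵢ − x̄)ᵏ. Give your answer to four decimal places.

1.6086

x̄ = (1 + 15 + 3 + 7 + 3 + 60) / 6 = 14.8333
deviations (xᵢ − x̄): -13.8333, 0.1667, -11.8333, -7.8333, -11.8333, 45.1667
Σ(xᵢ − x̄)² = 2572.8333 ⇒ m₂ = 2572.8333/6 = 428.80556
Σ(xᵢ − x̄)³ = 85699.4444 ⇒ m₃ = 85699.4444/6 = 14283.24074
m₂^(3/2) = 428.80556^(1.5) = 8879.54280
g_1 = m₃ / m₂^(3/2) = 14283.24074 / 8879.54280 ≈ 1.6086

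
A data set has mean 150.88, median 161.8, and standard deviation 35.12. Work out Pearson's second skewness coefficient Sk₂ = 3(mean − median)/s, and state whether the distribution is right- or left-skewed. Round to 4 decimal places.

-0.9328, left-skewed

Sk₂ = 3(150.88 − 161.8) / 35.12 = 3 × -10.9200 / 35.12
    = -32.7600 / 35.12 ≈ -0.9328
Sk₂ < 0 ⇒ mean < median ⇒ left-skewed (negative skew).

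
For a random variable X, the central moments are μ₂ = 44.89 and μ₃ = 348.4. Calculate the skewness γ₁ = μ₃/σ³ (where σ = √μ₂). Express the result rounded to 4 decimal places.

σ = √μ₂ = √44.89 = 6.70000
σ³ = μ₂^(3/2) = 300.76300
γ₁ = μ₃/σ³ = 348.4 / 300.76300 ≈ 1.1584

1.1584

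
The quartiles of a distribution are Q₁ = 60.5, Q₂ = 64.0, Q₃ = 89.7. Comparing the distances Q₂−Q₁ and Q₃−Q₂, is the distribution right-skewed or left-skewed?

Q₂ − Q₁ = 3.5;  Q₃ − Q₂ = 25.7
Q₃ − Q₂ > Q₂ − Q₁ ⇒ the upper half is more spread out ⇒ right-skewed.

right-skewed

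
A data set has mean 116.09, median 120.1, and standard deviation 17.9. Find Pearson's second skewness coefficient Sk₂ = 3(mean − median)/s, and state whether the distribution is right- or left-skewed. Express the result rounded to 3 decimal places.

Sk₂ = 3(116.09 − 120.1) / 17.9 = 3 × -4.0100 / 17.9
    = -12.0300 / 17.9 ≈ -0.672
Sk₂ < 0 ⇒ mean < median ⇒ left-skewed (negative skew).

-0.672, left-skewed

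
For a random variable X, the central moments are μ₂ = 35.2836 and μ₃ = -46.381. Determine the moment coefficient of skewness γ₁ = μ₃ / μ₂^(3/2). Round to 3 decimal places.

σ = √μ₂ = √35.2836 = 5.94000
σ³ = μ₂^(3/2) = 209.58458
γ₁ = μ₃/σ³ = -46.381 / 209.58458 ≈ -0.221

-0.221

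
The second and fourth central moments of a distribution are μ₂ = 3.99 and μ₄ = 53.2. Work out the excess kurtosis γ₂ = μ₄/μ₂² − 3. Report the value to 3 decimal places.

0.342

μ₂² = 3.99² = 15.92010
μ₄/μ₂² = 53.2 / 15.92010 = 3.34169
γ₂ = 3.34169 − 3 ≈ 0.342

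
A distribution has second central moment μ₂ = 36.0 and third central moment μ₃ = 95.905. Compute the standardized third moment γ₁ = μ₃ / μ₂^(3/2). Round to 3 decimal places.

0.444

σ = √μ₂ = √36.0 = 6.00000
σ³ = μ₂^(3/2) = 216.00000
γ₁ = μ₃/σ³ = 95.905 / 216.00000 ≈ 0.444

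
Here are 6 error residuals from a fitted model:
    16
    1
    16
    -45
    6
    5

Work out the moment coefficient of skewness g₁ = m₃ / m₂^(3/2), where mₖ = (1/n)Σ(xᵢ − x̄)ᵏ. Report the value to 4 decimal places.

x̄ = (16 + 1 + 16 - 45 + 6 + 5) / 6 = -0.1667
deviations (xᵢ − x̄): 16.1667, 1.1667, 16.1667, -44.8333, 6.1667, 5.1667
Σ(xᵢ − x̄)² = 2598.8333 ⇒ m₂ = 2598.8333/6 = 433.13889
Σ(xᵢ − x̄)³ = -81291.5556 ⇒ m₃ = -81291.5556/6 = -13548.59259
m₂^(3/2) = 433.13889^(1.5) = 9014.48182
g₁ = m₃ / m₂^(3/2) = -13548.59259 / 9014.48182 ≈ -1.5030

-1.5030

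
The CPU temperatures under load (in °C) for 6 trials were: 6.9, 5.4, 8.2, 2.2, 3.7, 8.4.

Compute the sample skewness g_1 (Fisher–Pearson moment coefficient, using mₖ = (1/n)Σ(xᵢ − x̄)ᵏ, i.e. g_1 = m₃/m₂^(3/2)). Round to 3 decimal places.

x̄ = (6.9 + 5.4 + 8.2 + 2.2 + 3.7 + 8.4) / 6 = 5.8000
deviations (xᵢ − x̄): 1.1000, -0.4000, 2.4000, -3.6000, -2.1000, 2.6000
Σ(xᵢ − x̄)² = 31.2600 ⇒ m₂ = 31.2600/6 = 5.21000
Σ(xᵢ − x̄)³ = -23.2500 ⇒ m₃ = -23.2500/6 = -3.87500
m₂^(3/2) = 5.21000^(1.5) = 11.89205
g_1 = m₃ / m₂^(3/2) = -3.87500 / 11.89205 ≈ -0.326

-0.326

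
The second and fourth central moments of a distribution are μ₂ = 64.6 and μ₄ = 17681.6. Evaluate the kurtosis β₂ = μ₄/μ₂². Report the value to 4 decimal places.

μ₂² = 64.6² = 4173.16000
μ₄/μ₂² = 17681.6 / 4173.16000 = 4.23698
β₂ ≈ 4.2370

4.2370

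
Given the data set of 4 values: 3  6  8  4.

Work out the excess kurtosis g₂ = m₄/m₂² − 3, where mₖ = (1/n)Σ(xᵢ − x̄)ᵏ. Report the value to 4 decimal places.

-1.4266

x̄ = 5.2500
Σ(xᵢ − x̄)² = 14.7500 ⇒ m₂ = 3.68750
Σ(xᵢ − x̄)⁴ = 85.5781 ⇒ m₄ = 21.39453
m₂² = 13.59766
g₂ = m₄/m₂² − 3 = 1.57340 − 3 ≈ -1.4266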